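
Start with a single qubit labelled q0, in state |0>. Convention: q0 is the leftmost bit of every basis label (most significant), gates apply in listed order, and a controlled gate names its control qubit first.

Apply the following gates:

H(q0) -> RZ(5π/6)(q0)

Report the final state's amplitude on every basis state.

The resulting statevector has amplitude -sqrt(2)*exp(7*I*pi/12)/2 on |0>, sqrt(2)*exp(5*I*pi/12)/2 on |1>.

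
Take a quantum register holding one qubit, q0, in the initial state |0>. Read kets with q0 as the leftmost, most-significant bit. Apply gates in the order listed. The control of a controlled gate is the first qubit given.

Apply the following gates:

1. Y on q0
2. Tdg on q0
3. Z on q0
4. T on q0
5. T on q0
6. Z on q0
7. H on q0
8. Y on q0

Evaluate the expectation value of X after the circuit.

The expectation value of X is 1.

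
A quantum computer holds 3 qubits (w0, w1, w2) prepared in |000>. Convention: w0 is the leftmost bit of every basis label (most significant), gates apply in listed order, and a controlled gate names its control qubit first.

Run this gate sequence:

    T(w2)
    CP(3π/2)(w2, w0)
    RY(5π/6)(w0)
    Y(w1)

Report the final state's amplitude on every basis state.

The final amplitudes are I*(-sqrt(2) + sqrt(6))/4 on |010>, I*(sqrt(2) + sqrt(6))/4 on |110>, and 0 on every other basis state.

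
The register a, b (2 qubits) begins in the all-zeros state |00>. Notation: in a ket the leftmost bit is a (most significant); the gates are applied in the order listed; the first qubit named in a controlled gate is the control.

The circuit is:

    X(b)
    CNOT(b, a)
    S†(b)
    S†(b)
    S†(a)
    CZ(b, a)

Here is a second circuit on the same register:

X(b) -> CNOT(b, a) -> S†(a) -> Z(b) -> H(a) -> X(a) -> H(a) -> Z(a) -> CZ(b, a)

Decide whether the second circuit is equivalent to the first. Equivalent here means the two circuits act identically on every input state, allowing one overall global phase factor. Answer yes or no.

Yes, they are equivalent — the unitaries differ by at most a global phase.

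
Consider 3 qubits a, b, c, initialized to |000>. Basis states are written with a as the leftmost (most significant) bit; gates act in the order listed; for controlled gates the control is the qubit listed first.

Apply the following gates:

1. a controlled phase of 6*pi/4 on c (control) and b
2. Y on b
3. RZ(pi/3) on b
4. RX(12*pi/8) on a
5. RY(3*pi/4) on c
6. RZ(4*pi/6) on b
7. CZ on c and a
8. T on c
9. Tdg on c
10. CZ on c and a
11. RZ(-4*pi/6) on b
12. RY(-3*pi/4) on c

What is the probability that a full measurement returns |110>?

The probability of measuring |110> is 1/2. Key observation: the block from step 5 through step 12 cancels to the identity and can be dropped.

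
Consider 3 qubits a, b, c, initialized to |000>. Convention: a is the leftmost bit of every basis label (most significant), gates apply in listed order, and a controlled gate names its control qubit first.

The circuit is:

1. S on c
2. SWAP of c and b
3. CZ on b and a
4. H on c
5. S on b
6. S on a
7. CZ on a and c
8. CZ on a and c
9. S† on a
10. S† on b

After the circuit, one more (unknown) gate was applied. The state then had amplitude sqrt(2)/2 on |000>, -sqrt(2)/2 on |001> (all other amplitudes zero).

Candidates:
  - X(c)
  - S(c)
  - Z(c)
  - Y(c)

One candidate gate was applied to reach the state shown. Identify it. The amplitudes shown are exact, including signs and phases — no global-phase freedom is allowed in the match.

It was Z(c) that produced the state shown. Key observation: gates 5-10 undo each other exactly, leaving only the rest of the circuit to track.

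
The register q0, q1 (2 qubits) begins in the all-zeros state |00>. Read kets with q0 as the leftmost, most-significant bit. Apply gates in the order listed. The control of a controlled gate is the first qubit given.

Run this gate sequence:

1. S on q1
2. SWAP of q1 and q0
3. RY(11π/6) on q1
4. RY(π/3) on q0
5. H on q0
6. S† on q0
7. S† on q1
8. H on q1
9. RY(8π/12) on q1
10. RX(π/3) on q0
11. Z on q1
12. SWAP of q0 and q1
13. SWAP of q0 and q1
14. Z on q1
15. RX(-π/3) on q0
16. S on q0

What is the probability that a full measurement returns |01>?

Outcome |01> occurs with probability 7*sqrt(3)/32 + 7/16. Key observation: steps 10-15 multiply out to the identity, so the circuit reduces to the remaining gates.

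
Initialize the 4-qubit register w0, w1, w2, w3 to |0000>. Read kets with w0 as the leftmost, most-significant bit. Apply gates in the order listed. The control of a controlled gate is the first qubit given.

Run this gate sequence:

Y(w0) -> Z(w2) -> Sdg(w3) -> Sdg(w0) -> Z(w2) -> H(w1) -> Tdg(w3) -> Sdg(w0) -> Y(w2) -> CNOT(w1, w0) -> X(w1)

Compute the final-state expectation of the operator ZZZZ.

The observable ZZZZ averages to -1.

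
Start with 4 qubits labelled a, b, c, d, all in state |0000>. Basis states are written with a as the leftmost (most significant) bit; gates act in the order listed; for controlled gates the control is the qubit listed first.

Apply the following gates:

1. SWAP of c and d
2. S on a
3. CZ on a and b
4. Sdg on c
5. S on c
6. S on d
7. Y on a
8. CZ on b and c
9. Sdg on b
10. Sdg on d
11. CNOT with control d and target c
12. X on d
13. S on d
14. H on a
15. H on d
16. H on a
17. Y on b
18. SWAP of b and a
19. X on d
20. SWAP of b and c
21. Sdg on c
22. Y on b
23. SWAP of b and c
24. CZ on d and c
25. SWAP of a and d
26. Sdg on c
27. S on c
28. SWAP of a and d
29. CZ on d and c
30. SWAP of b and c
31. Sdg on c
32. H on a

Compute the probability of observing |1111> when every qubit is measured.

The probability of measuring |1111> is 1/4. Key observation: steps 23-30 multiply out to the identity, so the circuit reduces to the remaining gates.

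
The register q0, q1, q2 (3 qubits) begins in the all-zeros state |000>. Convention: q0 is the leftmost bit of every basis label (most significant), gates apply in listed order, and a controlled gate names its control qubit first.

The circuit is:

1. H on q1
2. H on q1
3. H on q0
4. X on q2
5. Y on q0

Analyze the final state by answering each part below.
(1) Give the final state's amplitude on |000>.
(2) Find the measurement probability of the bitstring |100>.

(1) The final state's coefficient on |000> equals 0. Key observation: steps 1-2 multiply out to the identity, so the circuit reduces to the remaining gates.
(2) A full measurement returns |100> with probability 0.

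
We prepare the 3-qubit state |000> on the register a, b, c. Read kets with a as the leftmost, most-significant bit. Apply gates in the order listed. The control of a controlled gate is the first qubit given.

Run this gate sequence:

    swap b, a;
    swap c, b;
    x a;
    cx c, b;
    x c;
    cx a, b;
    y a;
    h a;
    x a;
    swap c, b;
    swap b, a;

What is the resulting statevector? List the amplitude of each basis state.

After the circuit, the state carries amplitude -sqrt(2)*I/2 on |101>, -sqrt(2)*I/2 on |111>, and 0 on every other basis state.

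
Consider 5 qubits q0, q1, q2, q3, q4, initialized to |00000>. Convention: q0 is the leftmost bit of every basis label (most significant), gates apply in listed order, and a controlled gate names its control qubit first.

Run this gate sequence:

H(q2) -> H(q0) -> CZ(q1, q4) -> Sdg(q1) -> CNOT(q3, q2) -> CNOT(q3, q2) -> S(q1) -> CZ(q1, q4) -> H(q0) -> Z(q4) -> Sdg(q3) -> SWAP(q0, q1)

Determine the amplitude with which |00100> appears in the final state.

The final state's coefficient on |00100> equals sqrt(2)/2. Key observation: the block from step 2 through step 9 cancels to the identity and can be dropped.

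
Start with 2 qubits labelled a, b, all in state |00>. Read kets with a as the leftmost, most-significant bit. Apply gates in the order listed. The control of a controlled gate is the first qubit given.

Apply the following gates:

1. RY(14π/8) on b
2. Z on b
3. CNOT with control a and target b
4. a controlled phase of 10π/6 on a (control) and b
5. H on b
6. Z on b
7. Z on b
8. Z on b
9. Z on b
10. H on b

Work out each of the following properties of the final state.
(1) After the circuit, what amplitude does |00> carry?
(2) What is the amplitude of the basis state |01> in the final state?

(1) The final state's coefficient on |00> equals -sqrt(sqrt(2) + 2)/2. Key observation: the block from step 5 through step 10 cancels to the identity and can be dropped.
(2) The amplitude on |01> is -sqrt(2 - sqrt(2))/2.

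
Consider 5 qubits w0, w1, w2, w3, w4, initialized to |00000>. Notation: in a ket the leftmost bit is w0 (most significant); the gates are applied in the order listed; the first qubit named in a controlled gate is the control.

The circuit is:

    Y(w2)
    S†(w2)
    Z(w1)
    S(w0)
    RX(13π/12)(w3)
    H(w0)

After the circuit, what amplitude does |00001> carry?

The final state's coefficient on |00001> equals 0.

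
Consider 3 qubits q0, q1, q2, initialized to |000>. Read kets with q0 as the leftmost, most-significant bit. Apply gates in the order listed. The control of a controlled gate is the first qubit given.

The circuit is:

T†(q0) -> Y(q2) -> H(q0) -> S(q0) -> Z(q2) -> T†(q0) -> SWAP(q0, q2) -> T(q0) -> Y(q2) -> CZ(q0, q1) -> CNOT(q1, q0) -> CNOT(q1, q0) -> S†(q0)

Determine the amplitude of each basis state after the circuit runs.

The resulting statevector has amplitude -sqrt(2)/2 on |100>, -sqrt(2)*exp(3*I*pi/4)/2 on |101>, and 0 on every other basis state.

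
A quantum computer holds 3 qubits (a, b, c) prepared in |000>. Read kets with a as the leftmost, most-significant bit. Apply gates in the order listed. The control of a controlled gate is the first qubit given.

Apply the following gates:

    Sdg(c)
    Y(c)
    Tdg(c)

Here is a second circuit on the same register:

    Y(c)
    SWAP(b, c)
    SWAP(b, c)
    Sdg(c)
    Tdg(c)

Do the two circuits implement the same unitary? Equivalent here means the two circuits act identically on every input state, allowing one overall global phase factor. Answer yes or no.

No: there is an input state on which the two circuits produce genuinely different outputs (not merely differing by a phase).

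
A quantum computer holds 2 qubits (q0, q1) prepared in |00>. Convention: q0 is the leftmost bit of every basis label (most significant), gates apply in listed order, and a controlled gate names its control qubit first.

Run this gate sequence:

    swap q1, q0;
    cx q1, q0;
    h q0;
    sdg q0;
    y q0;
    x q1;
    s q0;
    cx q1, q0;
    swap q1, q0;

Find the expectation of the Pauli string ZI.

The expectation value of ZI is -1.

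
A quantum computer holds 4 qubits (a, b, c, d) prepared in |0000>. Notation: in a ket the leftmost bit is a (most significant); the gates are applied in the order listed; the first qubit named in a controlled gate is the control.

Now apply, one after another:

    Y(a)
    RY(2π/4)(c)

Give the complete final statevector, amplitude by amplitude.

After the circuit, the state carries amplitude sqrt(2)*I/2 on |1000>, sqrt(2)*I/2 on |1010>, and 0 on every other basis state.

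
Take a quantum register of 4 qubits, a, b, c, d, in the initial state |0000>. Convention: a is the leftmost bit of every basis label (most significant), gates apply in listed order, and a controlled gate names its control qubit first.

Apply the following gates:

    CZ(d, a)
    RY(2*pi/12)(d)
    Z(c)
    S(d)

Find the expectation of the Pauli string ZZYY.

The expectation value of ZZYY is 0.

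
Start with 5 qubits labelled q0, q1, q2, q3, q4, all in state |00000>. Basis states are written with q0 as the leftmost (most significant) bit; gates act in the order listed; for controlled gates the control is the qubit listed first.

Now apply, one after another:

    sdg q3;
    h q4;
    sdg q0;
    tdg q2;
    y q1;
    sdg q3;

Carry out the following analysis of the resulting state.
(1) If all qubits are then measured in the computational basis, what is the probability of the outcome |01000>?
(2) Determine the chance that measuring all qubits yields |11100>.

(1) A full measurement returns |01000> with probability 1/2.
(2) The probability of measuring |11100> is 0.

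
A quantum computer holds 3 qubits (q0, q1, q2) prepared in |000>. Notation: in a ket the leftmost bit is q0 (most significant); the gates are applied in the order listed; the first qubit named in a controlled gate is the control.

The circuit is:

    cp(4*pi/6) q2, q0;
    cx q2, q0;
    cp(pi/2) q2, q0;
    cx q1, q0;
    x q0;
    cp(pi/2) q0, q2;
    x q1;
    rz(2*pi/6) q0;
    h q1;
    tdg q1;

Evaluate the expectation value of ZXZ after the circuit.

The observable ZXZ averages to sqrt(2)/2.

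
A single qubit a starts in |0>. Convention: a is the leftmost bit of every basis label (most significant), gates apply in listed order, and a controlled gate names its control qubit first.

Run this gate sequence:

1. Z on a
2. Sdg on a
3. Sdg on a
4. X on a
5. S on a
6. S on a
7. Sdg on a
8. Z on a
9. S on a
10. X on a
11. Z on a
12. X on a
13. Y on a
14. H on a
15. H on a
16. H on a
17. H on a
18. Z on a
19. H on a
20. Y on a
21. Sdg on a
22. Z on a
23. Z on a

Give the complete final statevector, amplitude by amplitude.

The final amplitudes are -sqrt(2)/2 on |0>, -sqrt(2)*I/2 on |1>.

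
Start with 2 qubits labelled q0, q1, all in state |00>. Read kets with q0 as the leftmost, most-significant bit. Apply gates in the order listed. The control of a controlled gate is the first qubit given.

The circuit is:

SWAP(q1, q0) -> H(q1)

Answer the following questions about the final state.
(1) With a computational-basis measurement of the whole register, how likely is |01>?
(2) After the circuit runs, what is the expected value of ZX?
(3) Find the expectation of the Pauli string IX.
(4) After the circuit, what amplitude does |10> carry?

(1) The probability of measuring |01> is 1/2.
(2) The observable ZX averages to 1.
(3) The expectation value of IX is 1.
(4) The amplitude on |10> is 0.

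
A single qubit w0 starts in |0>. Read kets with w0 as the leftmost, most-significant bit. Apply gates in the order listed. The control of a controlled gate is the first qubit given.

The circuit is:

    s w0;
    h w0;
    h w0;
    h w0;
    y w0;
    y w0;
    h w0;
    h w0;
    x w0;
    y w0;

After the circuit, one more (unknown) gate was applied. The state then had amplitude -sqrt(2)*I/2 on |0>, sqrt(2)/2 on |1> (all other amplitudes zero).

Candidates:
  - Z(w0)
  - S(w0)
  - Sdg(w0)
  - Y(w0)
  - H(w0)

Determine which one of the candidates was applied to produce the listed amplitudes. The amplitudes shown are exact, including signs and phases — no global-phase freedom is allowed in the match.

It was Sdg(w0) that produced the state shown. Key observation: the block from step 3 through step 8 cancels to the identity and can be dropped.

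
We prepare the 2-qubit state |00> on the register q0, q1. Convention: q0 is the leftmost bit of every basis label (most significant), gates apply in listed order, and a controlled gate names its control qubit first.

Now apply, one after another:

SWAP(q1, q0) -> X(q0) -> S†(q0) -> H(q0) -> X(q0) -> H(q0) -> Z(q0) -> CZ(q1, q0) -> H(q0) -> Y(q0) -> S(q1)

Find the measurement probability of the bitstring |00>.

A full measurement returns |00> with probability 1/2. Key observation: steps 4-7 multiply out to the identity, so the circuit reduces to the remaining gates.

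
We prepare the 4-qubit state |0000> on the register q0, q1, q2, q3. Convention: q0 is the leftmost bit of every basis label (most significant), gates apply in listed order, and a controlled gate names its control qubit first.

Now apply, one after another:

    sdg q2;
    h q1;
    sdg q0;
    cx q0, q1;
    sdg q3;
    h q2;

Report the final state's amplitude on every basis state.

After the circuit, the state carries amplitude 1/2 on |0000>, 1/2 on |0010>, 1/2 on |0100>, 1/2 on |0110>, and 0 on every other basis state.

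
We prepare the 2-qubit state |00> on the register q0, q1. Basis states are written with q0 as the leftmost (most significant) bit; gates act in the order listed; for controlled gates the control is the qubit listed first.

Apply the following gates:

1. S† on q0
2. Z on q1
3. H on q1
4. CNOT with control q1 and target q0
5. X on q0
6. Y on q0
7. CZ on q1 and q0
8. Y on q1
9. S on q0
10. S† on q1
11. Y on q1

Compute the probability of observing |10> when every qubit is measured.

A full measurement returns |10> with probability 0.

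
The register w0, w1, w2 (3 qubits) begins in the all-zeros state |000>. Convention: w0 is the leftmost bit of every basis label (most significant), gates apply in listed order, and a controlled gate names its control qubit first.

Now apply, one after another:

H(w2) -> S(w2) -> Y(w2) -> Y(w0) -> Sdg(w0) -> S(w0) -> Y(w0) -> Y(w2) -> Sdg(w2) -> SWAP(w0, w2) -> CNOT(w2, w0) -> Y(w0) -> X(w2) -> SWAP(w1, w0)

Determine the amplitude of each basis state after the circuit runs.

After the circuit, the state carries amplitude -sqrt(2)*I/2 on |001>, sqrt(2)*I/2 on |011>, and 0 on every other basis state. Key observation: the block from step 2 through step 9 cancels to the identity and can be dropped.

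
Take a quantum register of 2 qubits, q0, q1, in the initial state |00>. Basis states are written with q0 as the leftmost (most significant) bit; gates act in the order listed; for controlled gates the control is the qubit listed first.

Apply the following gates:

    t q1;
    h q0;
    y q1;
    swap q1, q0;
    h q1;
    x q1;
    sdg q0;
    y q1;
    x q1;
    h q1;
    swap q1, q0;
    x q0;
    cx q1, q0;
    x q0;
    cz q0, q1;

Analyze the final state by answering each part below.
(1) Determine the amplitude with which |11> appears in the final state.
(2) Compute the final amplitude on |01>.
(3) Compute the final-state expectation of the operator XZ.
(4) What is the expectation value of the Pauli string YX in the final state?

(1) The final state's coefficient on |11> equals sqrt(2)*I/2.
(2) |01> carries amplitude sqrt(2)*I/2 in the final state.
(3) The observable XZ averages to -1.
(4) In the final state, YX has expectation 0.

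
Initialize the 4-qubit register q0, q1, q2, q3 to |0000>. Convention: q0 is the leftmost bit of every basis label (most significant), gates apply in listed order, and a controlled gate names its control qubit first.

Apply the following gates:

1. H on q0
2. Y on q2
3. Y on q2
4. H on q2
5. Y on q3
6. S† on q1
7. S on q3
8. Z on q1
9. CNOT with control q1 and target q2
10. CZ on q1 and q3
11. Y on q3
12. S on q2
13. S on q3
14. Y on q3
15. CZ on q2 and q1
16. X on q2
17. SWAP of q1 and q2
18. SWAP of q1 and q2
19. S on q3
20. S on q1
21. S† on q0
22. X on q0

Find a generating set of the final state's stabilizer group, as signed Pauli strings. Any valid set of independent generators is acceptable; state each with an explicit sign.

One valid set of independent stabilizer generators is +YIII, -IIYI, +IZII, -IIIZ (any independent generating set of the same group is equally correct). Key observation: the block from step 17 through step 18 cancels to the identity and can be dropped.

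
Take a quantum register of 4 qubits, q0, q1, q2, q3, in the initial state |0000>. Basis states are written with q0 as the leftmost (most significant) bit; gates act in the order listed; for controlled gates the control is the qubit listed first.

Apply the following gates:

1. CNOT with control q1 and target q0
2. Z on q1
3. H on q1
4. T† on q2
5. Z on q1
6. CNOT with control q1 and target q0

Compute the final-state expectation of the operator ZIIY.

In the final state, ZIIY has expectation 0.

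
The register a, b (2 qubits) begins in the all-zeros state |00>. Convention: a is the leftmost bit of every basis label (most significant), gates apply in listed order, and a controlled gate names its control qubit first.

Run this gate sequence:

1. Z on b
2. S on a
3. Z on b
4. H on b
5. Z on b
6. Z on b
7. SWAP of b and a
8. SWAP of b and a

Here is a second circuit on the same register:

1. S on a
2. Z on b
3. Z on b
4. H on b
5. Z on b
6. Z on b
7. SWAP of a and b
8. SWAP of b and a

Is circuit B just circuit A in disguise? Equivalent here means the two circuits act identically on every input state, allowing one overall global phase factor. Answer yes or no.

Yes: on every input state the two circuits agree up to one overall phase factor.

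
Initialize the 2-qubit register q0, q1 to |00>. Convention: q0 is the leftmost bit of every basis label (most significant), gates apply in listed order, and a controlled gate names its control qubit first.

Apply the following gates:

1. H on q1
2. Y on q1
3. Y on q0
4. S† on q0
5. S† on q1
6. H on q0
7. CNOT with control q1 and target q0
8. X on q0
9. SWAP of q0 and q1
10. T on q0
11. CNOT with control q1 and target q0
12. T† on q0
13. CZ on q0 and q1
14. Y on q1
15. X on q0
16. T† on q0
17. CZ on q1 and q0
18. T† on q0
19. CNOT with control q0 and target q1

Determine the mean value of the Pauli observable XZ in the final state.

The expectation value of XZ is 0.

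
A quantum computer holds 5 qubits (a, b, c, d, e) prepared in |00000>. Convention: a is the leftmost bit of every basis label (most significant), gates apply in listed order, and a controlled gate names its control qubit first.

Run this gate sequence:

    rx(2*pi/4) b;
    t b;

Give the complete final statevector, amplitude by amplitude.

The resulting statevector has amplitude sqrt(2)/2 on |00000>, -sqrt(2)*exp(3*I*pi/4)/2 on |01000>, and 0 on every other basis state.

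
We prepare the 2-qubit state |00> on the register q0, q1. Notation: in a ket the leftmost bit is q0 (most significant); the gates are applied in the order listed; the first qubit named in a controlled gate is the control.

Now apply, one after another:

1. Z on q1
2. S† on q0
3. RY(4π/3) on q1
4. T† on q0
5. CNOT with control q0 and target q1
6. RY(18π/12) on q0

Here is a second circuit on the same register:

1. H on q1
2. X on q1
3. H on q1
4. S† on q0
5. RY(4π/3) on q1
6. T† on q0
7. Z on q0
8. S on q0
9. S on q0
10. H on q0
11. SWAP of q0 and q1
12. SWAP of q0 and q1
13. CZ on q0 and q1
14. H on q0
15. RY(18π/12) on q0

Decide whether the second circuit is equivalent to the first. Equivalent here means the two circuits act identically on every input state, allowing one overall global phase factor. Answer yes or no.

No, they are not equivalent — no single phase factor reconciles the two unitaries.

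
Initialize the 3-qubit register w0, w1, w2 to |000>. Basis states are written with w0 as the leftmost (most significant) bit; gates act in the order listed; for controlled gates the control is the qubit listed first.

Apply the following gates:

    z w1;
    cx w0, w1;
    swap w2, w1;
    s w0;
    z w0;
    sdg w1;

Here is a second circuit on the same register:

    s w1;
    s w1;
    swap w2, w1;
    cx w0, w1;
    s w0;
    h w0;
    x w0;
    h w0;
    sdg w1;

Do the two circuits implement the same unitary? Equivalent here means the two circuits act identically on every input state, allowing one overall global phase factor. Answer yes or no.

No — the two circuits implement different unitaries, even allowing a global phase.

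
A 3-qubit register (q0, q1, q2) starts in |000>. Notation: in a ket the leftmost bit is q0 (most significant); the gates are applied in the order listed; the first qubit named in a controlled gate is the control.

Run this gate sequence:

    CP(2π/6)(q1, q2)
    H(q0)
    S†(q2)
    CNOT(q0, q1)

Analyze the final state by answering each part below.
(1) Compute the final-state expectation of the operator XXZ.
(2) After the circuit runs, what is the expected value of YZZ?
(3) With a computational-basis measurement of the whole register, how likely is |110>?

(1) In the final state, XXZ has expectation 1.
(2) In the final state, YZZ has expectation 0.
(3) The probability of measuring |110> is 1/2.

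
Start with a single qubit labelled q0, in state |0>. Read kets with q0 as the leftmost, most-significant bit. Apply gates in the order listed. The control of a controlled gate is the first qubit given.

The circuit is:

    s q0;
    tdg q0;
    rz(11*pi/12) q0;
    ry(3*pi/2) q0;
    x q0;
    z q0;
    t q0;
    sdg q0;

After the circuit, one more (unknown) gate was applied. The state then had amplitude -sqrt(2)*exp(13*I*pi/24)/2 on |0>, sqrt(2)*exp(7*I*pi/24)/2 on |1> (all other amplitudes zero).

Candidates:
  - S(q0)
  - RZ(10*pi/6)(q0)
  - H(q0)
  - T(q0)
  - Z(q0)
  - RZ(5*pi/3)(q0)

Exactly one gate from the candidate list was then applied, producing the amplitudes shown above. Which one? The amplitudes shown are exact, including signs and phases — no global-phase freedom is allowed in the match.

The unique candidate consistent with the amplitudes is Z(q0).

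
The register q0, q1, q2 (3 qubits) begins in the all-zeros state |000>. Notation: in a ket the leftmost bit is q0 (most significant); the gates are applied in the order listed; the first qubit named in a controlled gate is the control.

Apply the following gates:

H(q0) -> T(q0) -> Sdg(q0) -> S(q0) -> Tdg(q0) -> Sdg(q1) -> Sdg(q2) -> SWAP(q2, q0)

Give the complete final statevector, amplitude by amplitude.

After the circuit, the state carries amplitude sqrt(2)/2 on |000>, sqrt(2)/2 on |001>, and 0 on every other basis state.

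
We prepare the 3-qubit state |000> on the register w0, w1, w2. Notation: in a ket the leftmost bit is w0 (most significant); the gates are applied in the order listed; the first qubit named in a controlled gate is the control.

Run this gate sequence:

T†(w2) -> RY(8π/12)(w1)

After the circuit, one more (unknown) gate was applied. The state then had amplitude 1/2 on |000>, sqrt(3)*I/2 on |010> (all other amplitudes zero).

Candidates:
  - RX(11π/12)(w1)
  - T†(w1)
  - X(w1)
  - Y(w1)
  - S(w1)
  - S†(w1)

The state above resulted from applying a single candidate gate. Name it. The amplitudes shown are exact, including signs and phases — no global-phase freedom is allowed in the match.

It was S(w1) that produced the state shown.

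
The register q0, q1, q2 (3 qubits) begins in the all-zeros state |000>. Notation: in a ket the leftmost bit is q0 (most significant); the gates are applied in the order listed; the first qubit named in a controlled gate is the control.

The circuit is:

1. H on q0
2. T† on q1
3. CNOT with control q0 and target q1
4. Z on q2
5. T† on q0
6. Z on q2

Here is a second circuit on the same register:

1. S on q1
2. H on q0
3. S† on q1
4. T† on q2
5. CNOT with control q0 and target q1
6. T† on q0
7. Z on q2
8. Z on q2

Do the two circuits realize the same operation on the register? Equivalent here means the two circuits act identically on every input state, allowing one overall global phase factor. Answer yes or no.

No — the two circuits implement different unitaries, even allowing a global phase.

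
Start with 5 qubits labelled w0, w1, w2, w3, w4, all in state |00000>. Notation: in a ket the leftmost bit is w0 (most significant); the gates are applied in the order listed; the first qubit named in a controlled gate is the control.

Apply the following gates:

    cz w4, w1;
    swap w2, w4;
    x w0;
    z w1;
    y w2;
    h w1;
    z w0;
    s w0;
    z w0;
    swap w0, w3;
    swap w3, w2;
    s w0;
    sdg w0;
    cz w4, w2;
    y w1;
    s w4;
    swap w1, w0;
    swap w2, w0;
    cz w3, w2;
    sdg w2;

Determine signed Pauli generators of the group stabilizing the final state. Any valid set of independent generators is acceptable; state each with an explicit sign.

The stabilizer group can be generated by -IIYII, -ZIIII, +IZIII, -IIIZI, +IIIIZ, among other valid generating sets.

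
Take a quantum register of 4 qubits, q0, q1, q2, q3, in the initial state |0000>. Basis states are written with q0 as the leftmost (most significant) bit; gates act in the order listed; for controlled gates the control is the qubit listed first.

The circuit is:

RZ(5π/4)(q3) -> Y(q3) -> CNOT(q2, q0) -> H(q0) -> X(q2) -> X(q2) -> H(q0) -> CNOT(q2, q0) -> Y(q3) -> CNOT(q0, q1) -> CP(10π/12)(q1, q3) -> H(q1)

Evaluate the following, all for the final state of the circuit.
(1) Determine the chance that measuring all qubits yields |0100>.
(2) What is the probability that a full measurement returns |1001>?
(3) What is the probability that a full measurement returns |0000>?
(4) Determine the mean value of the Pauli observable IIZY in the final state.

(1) The probability of measuring |0100> is 1/2. Key observation: the block from step 2 through step 9 cancels to the identity and can be dropped.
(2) The probability of measuring |1001> is 0.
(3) Outcome |0000> occurs with probability 1/2.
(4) In the final state, IIZY has expectation 0.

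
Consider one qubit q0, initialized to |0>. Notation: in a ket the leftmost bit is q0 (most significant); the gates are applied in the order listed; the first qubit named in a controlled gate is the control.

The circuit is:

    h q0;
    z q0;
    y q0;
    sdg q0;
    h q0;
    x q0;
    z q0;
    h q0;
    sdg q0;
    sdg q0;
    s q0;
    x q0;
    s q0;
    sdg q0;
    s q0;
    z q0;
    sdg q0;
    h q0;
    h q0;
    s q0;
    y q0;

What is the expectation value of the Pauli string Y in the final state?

The observable Y averages to 1.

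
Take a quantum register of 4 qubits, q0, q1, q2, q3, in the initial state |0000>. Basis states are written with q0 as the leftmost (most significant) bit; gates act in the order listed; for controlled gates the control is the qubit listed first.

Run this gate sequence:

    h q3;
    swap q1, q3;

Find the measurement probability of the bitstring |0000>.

A full measurement returns |0000> with probability 1/2.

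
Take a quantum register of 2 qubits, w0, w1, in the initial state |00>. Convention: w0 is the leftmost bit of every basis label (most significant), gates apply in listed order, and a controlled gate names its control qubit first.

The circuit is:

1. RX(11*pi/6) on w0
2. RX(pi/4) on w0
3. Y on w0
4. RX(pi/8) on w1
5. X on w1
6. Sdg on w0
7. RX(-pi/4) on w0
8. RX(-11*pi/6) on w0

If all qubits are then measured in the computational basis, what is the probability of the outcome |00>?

A full measurement returns |00> with probability -sqrt(6)*sqrt(1/2 - sqrt(2)/4)*sqrt(sqrt(2)/4 + 1/2)*sin(pi/16)**2/4 + sin(pi/16)**2/4.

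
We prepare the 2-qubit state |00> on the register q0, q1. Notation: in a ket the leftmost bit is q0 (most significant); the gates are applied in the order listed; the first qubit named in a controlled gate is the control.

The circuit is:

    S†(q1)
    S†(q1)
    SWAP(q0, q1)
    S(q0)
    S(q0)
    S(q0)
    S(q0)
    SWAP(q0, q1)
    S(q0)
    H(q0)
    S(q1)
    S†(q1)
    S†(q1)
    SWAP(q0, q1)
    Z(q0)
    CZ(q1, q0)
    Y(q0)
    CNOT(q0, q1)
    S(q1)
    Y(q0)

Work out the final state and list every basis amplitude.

The resulting statevector has amplitude sqrt(2)/2 on |00>, sqrt(2)*I/2 on |01>, 0 on |10>, 0 on |11>.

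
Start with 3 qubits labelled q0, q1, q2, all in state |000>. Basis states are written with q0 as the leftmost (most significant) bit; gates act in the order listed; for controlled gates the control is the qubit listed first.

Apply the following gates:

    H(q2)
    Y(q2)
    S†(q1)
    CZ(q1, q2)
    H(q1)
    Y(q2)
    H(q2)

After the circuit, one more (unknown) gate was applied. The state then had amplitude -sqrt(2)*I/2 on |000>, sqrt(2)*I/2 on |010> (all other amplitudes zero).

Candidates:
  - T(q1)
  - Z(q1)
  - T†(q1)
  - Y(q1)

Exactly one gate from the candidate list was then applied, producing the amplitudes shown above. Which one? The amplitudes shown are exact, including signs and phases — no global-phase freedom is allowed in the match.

The applied gate was Y(q1).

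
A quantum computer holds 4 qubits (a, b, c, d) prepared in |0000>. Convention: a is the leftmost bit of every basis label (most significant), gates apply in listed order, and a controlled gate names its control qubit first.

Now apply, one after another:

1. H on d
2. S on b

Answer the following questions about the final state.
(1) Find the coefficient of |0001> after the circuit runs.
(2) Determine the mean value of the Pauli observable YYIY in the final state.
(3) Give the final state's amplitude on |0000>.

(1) The amplitude on |0001> is sqrt(2)/2.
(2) The expectation value of YYIY is 0.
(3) The final state's coefficient on |0000> equals sqrt(2)/2.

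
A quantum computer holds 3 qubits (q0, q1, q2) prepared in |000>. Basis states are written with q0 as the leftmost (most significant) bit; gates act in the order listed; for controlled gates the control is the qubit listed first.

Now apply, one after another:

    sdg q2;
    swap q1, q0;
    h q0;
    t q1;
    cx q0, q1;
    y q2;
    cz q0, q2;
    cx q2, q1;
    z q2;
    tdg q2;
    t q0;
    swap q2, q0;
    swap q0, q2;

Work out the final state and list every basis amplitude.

The final amplitudes are -sqrt(2)*exp(I*pi/4)/2 on |011>, sqrt(2)*I/2 on |101>, and 0 on every other basis state.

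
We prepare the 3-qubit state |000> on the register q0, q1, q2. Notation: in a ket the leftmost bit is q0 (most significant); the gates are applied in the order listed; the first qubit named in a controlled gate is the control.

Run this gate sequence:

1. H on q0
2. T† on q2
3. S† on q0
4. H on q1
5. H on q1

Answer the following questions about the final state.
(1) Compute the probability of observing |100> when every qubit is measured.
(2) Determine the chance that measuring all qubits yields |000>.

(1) The probability of measuring |100> is 1/2. Key observation: steps 4-5 multiply out to the identity, so the circuit reduces to the remaining gates.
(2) The probability of measuring |000> is 1/2.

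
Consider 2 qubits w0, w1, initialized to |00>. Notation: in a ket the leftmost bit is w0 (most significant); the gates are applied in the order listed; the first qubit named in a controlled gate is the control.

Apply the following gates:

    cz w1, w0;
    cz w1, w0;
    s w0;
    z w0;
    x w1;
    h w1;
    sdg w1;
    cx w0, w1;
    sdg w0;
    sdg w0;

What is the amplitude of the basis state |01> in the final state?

The amplitude on |01> is sqrt(2)*I/2.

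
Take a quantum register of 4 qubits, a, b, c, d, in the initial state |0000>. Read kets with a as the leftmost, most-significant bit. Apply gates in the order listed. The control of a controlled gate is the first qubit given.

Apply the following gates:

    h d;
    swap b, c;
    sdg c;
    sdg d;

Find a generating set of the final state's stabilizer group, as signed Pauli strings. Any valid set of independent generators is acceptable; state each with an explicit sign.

The stabilizer group can be generated by -IIIY, +ZIII, +IZII, +IIZI, among other valid generating sets.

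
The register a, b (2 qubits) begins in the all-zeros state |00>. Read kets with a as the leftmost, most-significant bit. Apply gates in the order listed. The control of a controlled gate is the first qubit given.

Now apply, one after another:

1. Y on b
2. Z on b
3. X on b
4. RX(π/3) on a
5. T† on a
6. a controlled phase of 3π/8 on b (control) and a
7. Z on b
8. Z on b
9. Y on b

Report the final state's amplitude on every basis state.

The resulting statevector has amplitude 0 on |00>, sqrt(3)/2 on |01>, 0 on |10>, -exp(I*pi/4)/2 on |11>.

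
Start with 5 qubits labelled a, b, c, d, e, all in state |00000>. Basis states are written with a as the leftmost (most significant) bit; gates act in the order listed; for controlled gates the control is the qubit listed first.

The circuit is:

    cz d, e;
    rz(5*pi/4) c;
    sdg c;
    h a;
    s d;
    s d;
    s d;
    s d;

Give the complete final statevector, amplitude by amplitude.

After the circuit, the state carries amplitude -sqrt(2)*exp(3*I*pi/8)/2 on |00000>, -sqrt(2)*exp(3*I*pi/8)/2 on |10000>, and 0 on every other basis state. Key observation: the block from step 5 through step 8 cancels to the identity and can be dropped.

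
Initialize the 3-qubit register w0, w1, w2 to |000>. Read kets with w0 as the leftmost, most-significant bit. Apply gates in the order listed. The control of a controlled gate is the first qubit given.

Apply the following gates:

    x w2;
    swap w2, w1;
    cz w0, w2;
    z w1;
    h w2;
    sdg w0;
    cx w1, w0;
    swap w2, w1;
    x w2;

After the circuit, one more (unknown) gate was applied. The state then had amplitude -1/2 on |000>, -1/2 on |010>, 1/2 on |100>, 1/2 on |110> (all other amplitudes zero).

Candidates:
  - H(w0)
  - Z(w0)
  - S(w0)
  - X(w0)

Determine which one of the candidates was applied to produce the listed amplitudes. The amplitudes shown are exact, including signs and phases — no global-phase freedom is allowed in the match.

The applied gate was H(w0).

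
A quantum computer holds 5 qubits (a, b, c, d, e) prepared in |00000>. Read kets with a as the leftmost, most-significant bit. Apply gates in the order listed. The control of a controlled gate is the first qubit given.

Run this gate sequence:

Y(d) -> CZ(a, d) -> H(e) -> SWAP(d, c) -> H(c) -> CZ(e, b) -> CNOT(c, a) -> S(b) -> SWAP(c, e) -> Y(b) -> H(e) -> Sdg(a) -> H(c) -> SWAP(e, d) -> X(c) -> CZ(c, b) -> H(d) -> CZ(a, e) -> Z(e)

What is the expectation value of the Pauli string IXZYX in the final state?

In the final state, IXZYX has expectation 0.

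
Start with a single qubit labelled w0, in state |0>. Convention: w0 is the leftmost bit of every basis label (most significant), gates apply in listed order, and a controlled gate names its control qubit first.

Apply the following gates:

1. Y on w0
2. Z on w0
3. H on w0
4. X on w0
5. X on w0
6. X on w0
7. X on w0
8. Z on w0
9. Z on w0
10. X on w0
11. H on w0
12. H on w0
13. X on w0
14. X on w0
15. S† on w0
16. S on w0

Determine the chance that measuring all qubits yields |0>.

A full measurement returns |0> with probability 1/2. Key observation: steps 4-7 multiply out to the identity, so the circuit reduces to the remaining gates.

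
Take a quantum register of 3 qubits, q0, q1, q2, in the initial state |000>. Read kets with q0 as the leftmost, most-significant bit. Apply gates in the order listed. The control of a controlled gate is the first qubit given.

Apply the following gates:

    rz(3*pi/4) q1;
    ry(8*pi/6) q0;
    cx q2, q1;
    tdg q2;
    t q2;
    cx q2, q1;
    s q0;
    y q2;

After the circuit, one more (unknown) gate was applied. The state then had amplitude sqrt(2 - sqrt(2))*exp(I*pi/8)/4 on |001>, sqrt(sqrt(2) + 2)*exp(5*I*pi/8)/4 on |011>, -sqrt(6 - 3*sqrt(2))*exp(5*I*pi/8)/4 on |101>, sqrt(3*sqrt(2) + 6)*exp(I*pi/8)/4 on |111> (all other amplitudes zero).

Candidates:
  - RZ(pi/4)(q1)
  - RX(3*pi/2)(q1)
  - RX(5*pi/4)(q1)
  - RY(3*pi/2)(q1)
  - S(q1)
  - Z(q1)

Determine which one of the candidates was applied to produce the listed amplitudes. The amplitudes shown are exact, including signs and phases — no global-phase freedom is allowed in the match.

The applied gate was RX(5*pi/4)(q1).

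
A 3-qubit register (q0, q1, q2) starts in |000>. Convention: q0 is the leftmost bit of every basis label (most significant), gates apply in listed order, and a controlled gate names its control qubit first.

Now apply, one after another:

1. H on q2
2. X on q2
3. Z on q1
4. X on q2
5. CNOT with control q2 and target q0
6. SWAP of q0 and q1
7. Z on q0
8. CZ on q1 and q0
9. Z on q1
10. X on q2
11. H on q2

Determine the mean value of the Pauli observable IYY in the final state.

In the final state, IYY has expectation 1.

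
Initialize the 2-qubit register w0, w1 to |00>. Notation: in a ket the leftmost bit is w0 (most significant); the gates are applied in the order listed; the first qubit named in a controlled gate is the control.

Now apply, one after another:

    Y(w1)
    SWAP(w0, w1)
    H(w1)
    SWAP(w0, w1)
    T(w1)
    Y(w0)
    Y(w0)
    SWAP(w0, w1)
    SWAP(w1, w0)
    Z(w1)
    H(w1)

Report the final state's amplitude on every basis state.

The resulting statevector has amplitude -exp(3*I*pi/4)/2 on |00>, exp(3*I*pi/4)/2 on |01>, -exp(3*I*pi/4)/2 on |10>, exp(3*I*pi/4)/2 on |11>.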